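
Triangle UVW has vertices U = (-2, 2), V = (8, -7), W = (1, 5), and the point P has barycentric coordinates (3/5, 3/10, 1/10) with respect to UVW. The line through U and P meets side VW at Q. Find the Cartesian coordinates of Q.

(25/4, -4)

Line UP meets VW where the U-coordinate vanishes; zeroing P's U-weight and renormalizing leaves V, W-weights 3/10 : 1/10 → (3/4, 1/4).
So Q = (3/4)·V + (1/4)·W = (25/4, -4).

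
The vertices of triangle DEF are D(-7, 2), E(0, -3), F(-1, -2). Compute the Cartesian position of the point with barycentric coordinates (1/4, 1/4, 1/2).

(-9/4, -5/4)

G = (1/4)·D + (1/4)·E + (1/2)·F.
x-coordinate: (1/4)·(-7) + (1/4)·0 + (1/2)·(-1) = -9/4.
y-coordinate: (1/4)·2 + (1/4)·(-3) + (1/2)·(-2) = -5/4.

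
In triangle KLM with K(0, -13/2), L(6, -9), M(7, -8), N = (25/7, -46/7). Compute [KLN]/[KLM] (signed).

1

[KLM] = ½·(0·(-9−(-8)) + 6·(-8−(-13/2)) + 7·(-13/2−(-9))) = ½·(0 − 9 + 35/2) = 17/4.
[KLN] = ½·(0·(-9−(-46/7)) + 6·(-46/7−(-13/2)) + (25/7)·(-13/2−(-9))) = ½·(0 − 3/7 + 125/14) = 17/4, so the ratio is (17/4)/(17/4) = 1.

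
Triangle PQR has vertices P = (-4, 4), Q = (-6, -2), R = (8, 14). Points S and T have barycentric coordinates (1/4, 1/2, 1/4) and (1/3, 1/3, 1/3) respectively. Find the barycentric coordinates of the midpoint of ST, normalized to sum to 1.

Since both coordinate triples sum to 1, the midpoint's barycentrics are the componentwise average.
(1/4+1/3)/2 = 7/24; similarly 5/12 and 7/24.

(7/24, 5/12, 7/24)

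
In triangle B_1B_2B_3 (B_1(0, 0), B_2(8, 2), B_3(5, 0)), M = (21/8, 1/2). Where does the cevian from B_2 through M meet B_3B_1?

(5/6, 0)

Barycentric coordinates of M with respect to B_1B_2B_3: (5/8, 1/4, 1/8).
On side B_3B_1 the B_2-coordinate is zero; dropping M's B_2-weight 1/4 and renormalizing the remaining 1/8 : 5/8 gives weights 1/6, 5/6 on B_3, B_1.
N = (1/6)·(5, 0) + (5/6)·(0, 0) = (5/6, 0).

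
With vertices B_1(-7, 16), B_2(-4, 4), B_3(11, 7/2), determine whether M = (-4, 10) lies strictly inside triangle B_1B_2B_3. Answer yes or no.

yes

Barycentric coordinates of M: (60/119, 47/119, 12/119).
The three coordinates are positive, positive, positive; a point is interior exactly when all three are positive.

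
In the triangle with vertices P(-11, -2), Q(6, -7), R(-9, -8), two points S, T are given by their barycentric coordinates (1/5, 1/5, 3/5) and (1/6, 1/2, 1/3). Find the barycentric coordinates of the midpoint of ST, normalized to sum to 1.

Since both coordinate triples sum to 1, the midpoint's barycentrics are the componentwise average.
(1/5+1/6)/2 = 11/60; similarly 7/20 and 7/15.

(11/60, 7/20, 7/15)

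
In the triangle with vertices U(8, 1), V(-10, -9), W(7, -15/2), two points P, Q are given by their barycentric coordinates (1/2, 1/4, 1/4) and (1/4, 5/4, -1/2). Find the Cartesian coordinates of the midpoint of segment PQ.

(-43/8, -87/16)

Barycentric coordinates of the midpoint are the average: (3/8, 3/4, -1/8).
Converting: (3/8)·U + (3/4)·V + (-1/8)·W = (-43/8, -87/16).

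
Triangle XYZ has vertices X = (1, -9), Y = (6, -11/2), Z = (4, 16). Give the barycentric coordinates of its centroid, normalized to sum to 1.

The centroid is the average of the vertices, so each weight is 1/3.

(1/3, 1/3, 1/3)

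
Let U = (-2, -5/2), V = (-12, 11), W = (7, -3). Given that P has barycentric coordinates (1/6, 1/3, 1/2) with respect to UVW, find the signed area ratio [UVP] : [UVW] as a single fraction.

The signed ratio [UVP]/[UVW] equals the barycentric coordinate of P at vertex W, which is 1/2.

1/2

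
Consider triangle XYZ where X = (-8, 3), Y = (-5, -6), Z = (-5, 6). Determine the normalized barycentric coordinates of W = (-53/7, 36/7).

(6/7, -1/7, 2/7)

Signed area of the reference triangle: [XYZ] = ½·((-8)·(-6−6) + (-5)·(6−3) + (-5)·(3−(-6))) = ½·(96 − 15 − 45) = 18.
[WYZ] = ½·((-53/7)·(-6−6) + (-5)·(6−(36/7)) + (-5)·(36/7−(-6))) = ½·(636/7 − 30/7 − 390/7) = 108/7, so the X-coordinate is (108/7)/18 = 6/7.
[XWZ] = ½·((-8)·(36/7−6) + (-53/7)·(6−3) + (-5)·(3−(36/7))) = ½·(48/7 − 159/7 + 75/7) = -18/7, so the Y-coordinate is -1/7.
[XYW] = ½·((-8)·(-6−(36/7)) + (-5)·(36/7−3) + (-53/7)·(3−(-6))) = ½·(624/7 − 75/7 − 477/7) = 36/7, so the Z-coordinate is 2/7.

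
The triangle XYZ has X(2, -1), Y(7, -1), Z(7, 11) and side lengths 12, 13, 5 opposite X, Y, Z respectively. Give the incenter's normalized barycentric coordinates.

The incenter has barycentric coordinates proportional to the opposite side lengths: (12 : 13 : 5).
Normalizing by 12+13+5 = 30 gives (2/5, 13/30, 1/6).

(2/5, 13/30, 1/6)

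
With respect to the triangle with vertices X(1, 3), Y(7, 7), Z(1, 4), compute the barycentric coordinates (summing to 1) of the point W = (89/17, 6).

Signed area of the reference triangle: [XYZ] = ½·(1·(7−4) + 7·(4−3) + 1·(3−7)) = ½·(3 + 7 − 4) = 3.
[WYZ] = ½·((89/17)·(7−4) + 7·(4−6) + 1·(6−7)) = ½·(267/17 − 14 − 1) = 6/17, so the X-coordinate is (6/17)/3 = 2/17.
[XWZ] = ½·(1·(6−4) + (89/17)·(4−3) + 1·(3−6)) = ½·(2 + 89/17 − 3) = 36/17, so the Y-coordinate is 12/17.
[XYW] = ½·(1·(7−6) + 7·(6−3) + (89/17)·(3−7)) = ½·(1 + 21 − 356/17) = 9/17, so the Z-coordinate is 3/17.

(2/17, 12/17, 3/17)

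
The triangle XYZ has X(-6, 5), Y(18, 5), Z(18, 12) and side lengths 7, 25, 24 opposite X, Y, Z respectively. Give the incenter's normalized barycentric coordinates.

(1/8, 25/56, 3/7)

The incenter has barycentric coordinates proportional to the opposite side lengths: (7 : 25 : 24).
Normalizing by 7+25+24 = 56 gives (1/8, 25/56, 3/7).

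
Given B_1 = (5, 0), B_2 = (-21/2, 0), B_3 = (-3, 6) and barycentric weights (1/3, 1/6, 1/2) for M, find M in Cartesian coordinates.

M = (1/3)·B_1 + (1/6)·B_2 + (1/2)·B_3.
x-coordinate: (1/3)·5 + (1/6)·(-21/2) + (1/2)·(-3) = -19/12.
y-coordinate: (1/3)·0 + (1/6)·0 + (1/2)·6 = 3.

(-19/12, 3)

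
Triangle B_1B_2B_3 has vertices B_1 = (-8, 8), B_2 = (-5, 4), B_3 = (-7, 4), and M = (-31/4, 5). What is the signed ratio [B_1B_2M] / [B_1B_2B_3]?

[B_1B_2B_3] = ½·((-8)·(4−4) + (-5)·(4−8) + (-7)·(8−4)) = ½·(0 + 20 − 28) = -4.
[B_1B_2M] = ½·((-8)·(4−5) + (-5)·(5−8) + (-31/4)·(8−4)) = ½·(8 + 15 − 31) = -4, so the ratio is (-4)/(-4) = 1.

1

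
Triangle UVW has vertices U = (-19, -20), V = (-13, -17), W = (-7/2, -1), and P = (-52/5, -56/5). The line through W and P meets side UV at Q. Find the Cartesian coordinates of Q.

(-15, -18)

Barycentric coordinates of P with respect to UVW: (1/5, 2/5, 2/5).
On side UV the W-coordinate is zero; dropping P's W-weight 2/5 and renormalizing the remaining 1/5 : 2/5 gives weights 1/3, 2/3 on U, V.
Q = (1/3)·(-19, -20) + (2/3)·(-13, -17) = (-15, -18).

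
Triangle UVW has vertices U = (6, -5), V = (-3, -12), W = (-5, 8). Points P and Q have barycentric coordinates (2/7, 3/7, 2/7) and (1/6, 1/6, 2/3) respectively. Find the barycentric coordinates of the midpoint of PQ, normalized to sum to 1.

(19/84, 25/84, 10/21)

Since both coordinate triples sum to 1, the midpoint's barycentrics are the componentwise average.
(2/7+1/6)/2 = 19/84; similarly 25/84 and 10/21.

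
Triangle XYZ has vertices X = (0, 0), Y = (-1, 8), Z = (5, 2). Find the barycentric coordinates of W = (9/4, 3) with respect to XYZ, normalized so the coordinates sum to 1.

(1/4, 1/4, 1/2)

Signed area of the reference triangle: [XYZ] = ½·(0·(8−2) + (-1)·(2−0) + 5·(0−8)) = ½·(0 − 2 − 40) = -21.
[WYZ] = ½·((9/4)·(8−2) + (-1)·(2−3) + 5·(3−8)) = ½·(27/2 + 1 − 25) = -21/4, so the X-coordinate is (-21/4)/(-21) = 1/4.
[XWZ] = ½·(0·(3−2) + (9/4)·(2−0) + 5·(0−3)) = ½·(0 + 9/2 − 15) = -21/4, so the Y-coordinate is 1/4.
[XYW] = ½·(0·(8−3) + (-1)·(3−0) + (9/4)·(0−8)) = ½·(0 − 3 − 18) = -21/2, so the Z-coordinate is 1/2.
Check: 1/4 + 1/4 + 1/2 = 1.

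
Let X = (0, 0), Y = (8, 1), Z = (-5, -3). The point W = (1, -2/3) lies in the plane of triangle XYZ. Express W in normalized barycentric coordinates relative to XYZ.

Signed area of the reference triangle: [XYZ] = ½·(0·(1−(-3)) + 8·(-3−0) + (-5)·(0−1)) = ½·(0 − 24 + 5) = -19/2.
[WYZ] = ½·(1·(1−(-3)) + 8·(-3−(-2/3)) + (-5)·(-2/3−1)) = ½·(4 − 56/3 + 25/3) = -19/6, so the X-coordinate is (-19/6)/(-19/2) = 1/3.
[XWZ] = ½·(0·(-2/3−(-3)) + 1·(-3−0) + (-5)·(0−(-2/3))) = ½·(0 − 3 − 10/3) = -19/6, so the Y-coordinate is 1/3.
[XYW] = ½·(0·(1−(-2/3)) + 8·(-2/3−0) + 1·(0−1)) = ½·(0 − 16/3 − 1) = -19/6, so the Z-coordinate is 1/3.

(1/3, 1/3, 1/3)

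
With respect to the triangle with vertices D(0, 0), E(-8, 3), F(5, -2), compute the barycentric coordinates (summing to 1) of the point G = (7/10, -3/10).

Signed area of the reference triangle: [DEF] = ½·(0·(3−(-2)) + (-8)·(-2−0) + 5·(0−3)) = ½·(0 + 16 − 15) = 1/2.
[GEF] = ½·((7/10)·(3−(-2)) + (-8)·(-2−(-3/10)) + 5·(-3/10−3)) = ½·(7/2 + 68/5 − 33/2) = 3/10, so the D-coordinate is (3/10)/(1/2) = 3/5.
[DGF] = ½·(0·(-3/10−(-2)) + (7/10)·(-2−0) + 5·(0−(-3/10))) = ½·(0 − 7/5 + 3/2) = 1/20, so the E-coordinate is 1/10.
[DEG] = ½·(0·(3−(-3/10)) + (-8)·(-3/10−0) + (7/10)·(0−3)) = ½·(0 + 12/5 − 21/10) = 3/20, so the F-coordinate is 3/10.

(3/5, 1/10, 3/10)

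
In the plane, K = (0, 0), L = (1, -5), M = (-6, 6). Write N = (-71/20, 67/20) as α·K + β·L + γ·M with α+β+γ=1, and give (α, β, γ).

Signed area of the reference triangle: [KLM] = ½·(0·(-5−6) + 1·(6−0) + (-6)·(0−(-5))) = ½·(0 + 6 − 30) = -12.
[NLM] = ½·((-71/20)·(-5−6) + 1·(6−(67/20)) + (-6)·(67/20−(-5))) = ½·(781/20 + 53/20 − 501/10) = -21/5, so the K-coordinate is (-21/5)/(-12) = 7/20.
[KNM] = ½·(0·(67/20−6) + (-71/20)·(6−0) + (-6)·(0−(67/20))) = ½·(0 − 213/10 + 201/10) = -3/5, so the L-coordinate is 1/20.
[KLN] = ½·(0·(-5−(67/20)) + 1·(67/20−0) + (-71/20)·(0−(-5))) = ½·(0 + 67/20 − 71/4) = -36/5, so the M-coordinate is 3/5.

(7/20, 1/20, 3/5)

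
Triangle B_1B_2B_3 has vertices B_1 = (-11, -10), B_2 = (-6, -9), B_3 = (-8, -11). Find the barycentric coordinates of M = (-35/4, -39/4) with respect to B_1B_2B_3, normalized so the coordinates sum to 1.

Signed area of the reference triangle: [B_1B_2B_3] = ½·((-11)·(-9−(-11)) + (-6)·(-11−(-10)) + (-8)·(-10−(-9))) = ½·(-22 + 6 + 8) = -4.
[MB_2B_3] = ½·((-35/4)·(-9−(-11)) + (-6)·(-11−(-39/4)) + (-8)·(-39/4−(-9))) = ½·(-35/2 + 15/2 + 6) = -2, so the B_1-coordinate is (-2)/(-4) = 1/2.
[B_1MB_3] = ½·((-11)·(-39/4−(-11)) + (-35/4)·(-11−(-10)) + (-8)·(-10−(-39/4))) = ½·(-55/4 + 35/4 + 2) = -3/2, so the B_2-coordinate is 3/8.
[B_1B_2M] = ½·((-11)·(-9−(-39/4)) + (-6)·(-39/4−(-10)) + (-35/4)·(-10−(-9))) = ½·(-33/4 − 3/2 + 35/4) = -1/2, so the B_3-coordinate is 1/8.

(1/2, 3/8, 1/8)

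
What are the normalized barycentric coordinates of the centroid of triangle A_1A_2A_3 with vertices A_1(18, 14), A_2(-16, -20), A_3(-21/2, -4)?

The centroid is the average of the vertices, so each weight is 1/3.

(1/3, 1/3, 1/3)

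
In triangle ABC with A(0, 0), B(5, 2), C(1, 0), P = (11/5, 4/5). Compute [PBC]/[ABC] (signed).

[ABC] = ½·(0·(2−0) + 5·(0−0) + 1·(0−2)) = ½·(0 + 0 − 2) = -1.
[PBC] = ½·((11/5)·(2−0) + 5·(0−(4/5)) + 1·(4/5−2)) = ½·(22/5 − 4 − 6/5) = -2/5, so the ratio is (-2/5)/(-1) = 2/5.

2/5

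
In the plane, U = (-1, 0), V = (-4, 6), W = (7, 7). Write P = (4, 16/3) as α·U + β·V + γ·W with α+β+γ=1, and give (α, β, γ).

(2/9, 1/9, 2/3)

Signed area of the reference triangle: [UVW] = ½·((-1)·(6−7) + (-4)·(7−0) + 7·(0−6)) = ½·(1 − 28 − 42) = -69/2.
[PVW] = ½·(4·(6−7) + (-4)·(7−(16/3)) + 7·(16/3−6)) = ½·(-4 − 20/3 − 14/3) = -23/3, so the U-coordinate is (-23/3)/(-69/2) = 2/9.
[UPW] = ½·((-1)·(16/3−7) + 4·(7−0) + 7·(0−(16/3))) = ½·(5/3 + 28 − 112/3) = -23/6, so the V-coordinate is 1/9.
[UVP] = ½·((-1)·(6−(16/3)) + (-4)·(16/3−0) + 4·(0−6)) = ½·(-2/3 − 64/3 − 24) = -23, so the W-coordinate is 2/3.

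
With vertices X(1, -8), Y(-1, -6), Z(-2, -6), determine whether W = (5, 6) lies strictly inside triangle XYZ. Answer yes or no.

no

Barycentric coordinates of W: (-6, 25, -18).
The three coordinates are negative, positive, negative; a point is interior exactly when all three are positive.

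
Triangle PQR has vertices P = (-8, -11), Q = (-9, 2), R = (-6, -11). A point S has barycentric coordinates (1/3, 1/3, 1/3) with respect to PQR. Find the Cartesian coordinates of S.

S = (1/3)·P + (1/3)·Q + (1/3)·R.
x-coordinate: (1/3)·(-8) + (1/3)·(-9) + (1/3)·(-6) = -23/3.
y-coordinate: (1/3)·(-11) + (1/3)·2 + (1/3)·(-11) = -20/3.

(-23/3, -20/3)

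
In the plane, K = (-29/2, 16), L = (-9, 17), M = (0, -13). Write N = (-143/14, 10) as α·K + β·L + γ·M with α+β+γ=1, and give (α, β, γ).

Signed area of the reference triangle: [KLM] = ½·((-29/2)·(17−(-13)) + (-9)·(-13−16) + 0·(16−17)) = ½·(-435 + 261 + 0) = -87.
[NLM] = ½·((-143/14)·(17−(-13)) + (-9)·(-13−10) + 0·(10−17)) = ½·(-2145/7 + 207 + 0) = -348/7, so the K-coordinate is (-348/7)/(-87) = 4/7.
[KNM] = ½·((-29/2)·(10−(-13)) + (-143/14)·(-13−16) + 0·(16−10)) = ½·(-667/2 + 4147/14 + 0) = -261/14, so the L-coordinate is 3/14.
[KLN] = ½·((-29/2)·(17−10) + (-9)·(10−16) + (-143/14)·(16−17)) = ½·(-203/2 + 54 + 143/14) = -261/14, so the M-coordinate is 3/14.

(4/7, 3/14, 3/14)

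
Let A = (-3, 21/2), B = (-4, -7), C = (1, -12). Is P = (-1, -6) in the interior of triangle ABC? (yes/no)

yes

Barycentric coordinates of P: (8/37, 42/185, 103/185).
The three coordinates are positive, positive, positive; a point is interior exactly when all three are positive.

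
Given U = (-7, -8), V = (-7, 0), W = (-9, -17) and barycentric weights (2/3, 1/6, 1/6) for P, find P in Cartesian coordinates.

P = (2/3)·U + (1/6)·V + (1/6)·W.
x-coordinate: (2/3)·(-7) + (1/6)·(-7) + (1/6)·(-9) = -22/3.
y-coordinate: (2/3)·(-8) + (1/6)·0 + (1/6)·(-17) = -49/6.

(-22/3, -49/6)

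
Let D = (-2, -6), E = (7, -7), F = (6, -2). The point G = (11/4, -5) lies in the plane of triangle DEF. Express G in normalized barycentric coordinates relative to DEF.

Signed area of the reference triangle: [DEF] = ½·((-2)·(-7−(-2)) + 7·(-2−(-6)) + 6·(-6−(-7))) = ½·(10 + 28 + 6) = 22.
[GEF] = ½·((11/4)·(-7−(-2)) + 7·(-2−(-5)) + 6·(-5−(-7))) = ½·(-55/4 + 21 + 12) = 77/8, so the D-coordinate is (77/8)/22 = 7/16.
[DGF] = ½·((-2)·(-5−(-2)) + (11/4)·(-2−(-6)) + 6·(-6−(-5))) = ½·(6 + 11 − 6) = 11/2, so the E-coordinate is 1/4.
[DEG] = ½·((-2)·(-7−(-5)) + 7·(-5−(-6)) + (11/4)·(-6−(-7))) = ½·(4 + 7 + 11/4) = 55/8, so the F-coordinate is 5/16.
Check: 7/16 + 1/4 + 5/16 = 1.

(7/16, 1/4, 5/16)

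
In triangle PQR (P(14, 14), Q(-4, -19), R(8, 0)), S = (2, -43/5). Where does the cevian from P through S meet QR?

Barycentric coordinates of S with respect to PQR: (1/5, 3/5, 1/5).
On side QR the P-coordinate is zero; dropping S's P-weight 1/5 and renormalizing the remaining 3/5 : 1/5 gives weights 3/4, 1/4 on Q, R.
T = (3/4)·(-4, -19) + (1/4)·(8, 0) = (-1, -57/4).

(-1, -57/4)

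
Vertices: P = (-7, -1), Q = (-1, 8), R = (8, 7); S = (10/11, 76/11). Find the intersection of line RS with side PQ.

Barycentric coordinates of S with respect to PQR: (1/11, 7/11, 3/11).
On side PQ the R-coordinate is zero; dropping S's R-weight 3/11 and renormalizing the remaining 1/11 : 7/11 gives weights 1/8, 7/8 on P, Q.
T = (1/8)·(-7, -1) + (7/8)·(-1, 8) = (-7/4, 55/8).

(-7/4, 55/8)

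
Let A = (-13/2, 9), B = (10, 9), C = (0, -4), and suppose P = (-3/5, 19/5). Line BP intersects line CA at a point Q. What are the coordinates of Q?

(-13/4, 5/2)

Barycentric coordinates of P with respect to ABC: (2/5, 1/5, 2/5).
On side CA the B-coordinate is zero; dropping P's B-weight 1/5 and renormalizing the remaining 2/5 : 2/5 gives weights 1/2, 1/2 on C, A.
Q = (1/2)·(0, -4) + (1/2)·(-13/2, 9) = (-13/4, 5/2).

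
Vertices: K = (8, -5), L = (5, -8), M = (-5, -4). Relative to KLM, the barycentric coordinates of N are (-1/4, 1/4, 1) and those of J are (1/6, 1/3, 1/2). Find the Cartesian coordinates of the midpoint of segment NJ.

(-21/8, -41/8)

Barycentric coordinates of the midpoint are the average: (-1/24, 7/24, 3/4).
Converting: (-1/24)·K + (7/24)·L + (3/4)·M = (-21/8, -41/8).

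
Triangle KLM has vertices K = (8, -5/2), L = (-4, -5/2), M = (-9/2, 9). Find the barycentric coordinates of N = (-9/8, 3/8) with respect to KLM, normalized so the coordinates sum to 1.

Signed area of the reference triangle: [KLM] = ½·(8·(-5/2−9) + (-4)·(9−(-5/2)) + (-9/2)·(-5/2−(-5/2))) = ½·(-92 − 46 + 0) = -69.
[NLM] = ½·((-9/8)·(-5/2−9) + (-4)·(9−(3/8)) + (-9/2)·(3/8−(-5/2))) = ½·(207/16 − 69/2 − 207/16) = -69/4, so the K-coordinate is (-69/4)/(-69) = 1/4.
[KNM] = ½·(8·(3/8−9) + (-9/8)·(9−(-5/2)) + (-9/2)·(-5/2−(3/8))) = ½·(-69 − 207/16 + 207/16) = -69/2, so the L-coordinate is 1/2.
[KLN] = ½·(8·(-5/2−(3/8)) + (-4)·(3/8−(-5/2)) + (-9/8)·(-5/2−(-5/2))) = ½·(-23 − 23/2 + 0) = -69/4, so the M-coordinate is 1/4.

(1/4, 1/2, 1/4)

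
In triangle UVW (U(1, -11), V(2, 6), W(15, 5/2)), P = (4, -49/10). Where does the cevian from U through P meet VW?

Barycentric coordinates of P with respect to UVW: (3/5, 1/5, 1/5).
On side VW the U-coordinate is zero; dropping P's U-weight 3/5 and renormalizing the remaining 1/5 : 1/5 gives weights 1/2, 1/2 on V, W.
Q = (1/2)·(2, 6) + (1/2)·(15, 5/2) = (17/2, 17/4).

(17/2, 17/4)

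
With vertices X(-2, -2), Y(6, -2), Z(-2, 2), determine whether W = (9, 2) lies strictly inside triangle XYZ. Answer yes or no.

no

Barycentric coordinates of W: (-11/8, 11/8, 1).
The three coordinates are negative, positive, positive; a point is interior exactly when all three are positive.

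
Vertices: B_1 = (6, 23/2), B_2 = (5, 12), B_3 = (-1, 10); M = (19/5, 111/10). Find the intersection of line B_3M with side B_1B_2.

Barycentric coordinates of M with respect to B_1B_2B_3: (3/5, 1/10, 3/10).
On side B_1B_2 the B_3-coordinate is zero; dropping M's B_3-weight 3/10 and renormalizing the remaining 3/5 : 1/10 gives weights 6/7, 1/7 on B_1, B_2.
N = (6/7)·(6, 23/2) + (1/7)·(5, 12) = (41/7, 81/7).

(41/7, 81/7)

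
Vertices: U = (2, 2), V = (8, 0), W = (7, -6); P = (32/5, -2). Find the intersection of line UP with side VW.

(15/2, -3)

Barycentric coordinates of P with respect to UVW: (1/5, 2/5, 2/5).
On side VW the U-coordinate is zero; dropping P's U-weight 1/5 and renormalizing the remaining 2/5 : 2/5 gives weights 1/2, 1/2 on V, W.
Q = (1/2)·(8, 0) + (1/2)·(7, -6) = (15/2, -3).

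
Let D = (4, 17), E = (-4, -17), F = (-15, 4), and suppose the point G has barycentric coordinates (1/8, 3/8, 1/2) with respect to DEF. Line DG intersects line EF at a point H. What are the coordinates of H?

Line DG meets EF where the D-coordinate vanishes; zeroing G's D-weight and renormalizing leaves E, F-weights 3/8 : 1/2 → (3/7, 4/7).
So H = (3/7)·E + (4/7)·F = (-72/7, -5).

(-72/7, -5)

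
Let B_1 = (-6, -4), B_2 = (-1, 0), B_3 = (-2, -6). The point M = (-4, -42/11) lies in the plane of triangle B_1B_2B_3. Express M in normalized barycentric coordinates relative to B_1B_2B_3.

Signed area of the reference triangle: [B_1B_2B_3] = ½·((-6)·(0−(-6)) + (-1)·(-6−(-4)) + (-2)·(-4−0)) = ½·(-36 + 2 + 8) = -13.
[MB_2B_3] = ½·((-4)·(0−(-6)) + (-1)·(-6−(-42/11)) + (-2)·(-42/11−0)) = ½·(-24 + 24/11 + 84/11) = -78/11, so the B_1-coordinate is (-78/11)/(-13) = 6/11.
[B_1MB_3] = ½·((-6)·(-42/11−(-6)) + (-4)·(-6−(-4)) + (-2)·(-4−(-42/11))) = ½·(-144/11 + 8 + 4/11) = -26/11, so the B_2-coordinate is 2/11.
[B_1B_2M] = ½·((-6)·(0−(-42/11)) + (-1)·(-42/11−(-4)) + (-4)·(-4−0)) = ½·(-252/11 − 2/11 + 16) = -39/11, so the B_3-coordinate is 3/11.

(6/11, 2/11, 3/11)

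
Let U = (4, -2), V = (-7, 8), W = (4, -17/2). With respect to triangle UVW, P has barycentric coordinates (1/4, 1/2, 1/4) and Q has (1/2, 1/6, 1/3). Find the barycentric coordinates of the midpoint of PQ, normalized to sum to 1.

Since both coordinate triples sum to 1, the midpoint's barycentrics are the componentwise average.
(1/4+1/2)/2 = 3/8; similarly 1/3 and 7/24.

(3/8, 1/3, 7/24)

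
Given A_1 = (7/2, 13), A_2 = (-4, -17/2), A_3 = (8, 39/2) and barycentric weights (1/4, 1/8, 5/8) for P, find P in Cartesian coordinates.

P = (1/4)·A_1 + (1/8)·A_2 + (5/8)·A_3.
x-coordinate: (1/4)·(7/2) + (1/8)·(-4) + (5/8)·8 = 43/8.
y-coordinate: (1/4)·13 + (1/8)·(-17/2) + (5/8)·(39/2) = 115/8.

(43/8, 115/8)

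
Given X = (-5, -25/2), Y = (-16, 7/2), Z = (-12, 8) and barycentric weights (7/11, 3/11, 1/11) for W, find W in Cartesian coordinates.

W = (7/11)·X + (3/11)·Y + (1/11)·Z.
x-coordinate: (7/11)·(-5) + (3/11)·(-16) + (1/11)·(-12) = -95/11.
y-coordinate: (7/11)·(-25/2) + (3/11)·(7/2) + (1/11)·8 = -69/11.

(-95/11, -69/11)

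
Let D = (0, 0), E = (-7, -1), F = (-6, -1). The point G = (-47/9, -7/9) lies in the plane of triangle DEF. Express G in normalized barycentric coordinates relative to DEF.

(2/9, 5/9, 2/9)

Signed area of the reference triangle: [DEF] = ½·(0·(-1−(-1)) + (-7)·(-1−0) + (-6)·(0−(-1))) = ½·(0 + 7 − 6) = 1/2.
[GEF] = ½·((-47/9)·(-1−(-1)) + (-7)·(-1−(-7/9)) + (-6)·(-7/9−(-1))) = ½·(0 + 14/9 − 4/3) = 1/9, so the D-coordinate is (1/9)/(1/2) = 2/9.
[DGF] = ½·(0·(-7/9−(-1)) + (-47/9)·(-1−0) + (-6)·(0−(-7/9))) = ½·(0 + 47/9 − 14/3) = 5/18, so the E-coordinate is 5/9.
[DEG] = ½·(0·(-1−(-7/9)) + (-7)·(-7/9−0) + (-47/9)·(0−(-1))) = ½·(0 + 49/9 − 47/9) = 1/9, so the F-coordinate is 2/9.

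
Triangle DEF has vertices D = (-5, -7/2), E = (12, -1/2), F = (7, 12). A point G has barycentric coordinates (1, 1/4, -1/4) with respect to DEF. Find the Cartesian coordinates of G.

G = 1·D + (1/4)·E + (-1/4)·F.
x-coordinate: 1·(-5) + (1/4)·12 + (-1/4)·7 = -15/4.
y-coordinate: 1·(-7/2) + (1/4)·(-1/2) + (-1/4)·12 = -53/8.

(-15/4, -53/8)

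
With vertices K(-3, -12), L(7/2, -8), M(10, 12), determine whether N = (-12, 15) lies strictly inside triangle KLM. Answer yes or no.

no

Barycentric coordinates of N: (919/208, -567/104, 423/208).
The three coordinates are positive, negative, positive; a point is interior exactly when all three are positive.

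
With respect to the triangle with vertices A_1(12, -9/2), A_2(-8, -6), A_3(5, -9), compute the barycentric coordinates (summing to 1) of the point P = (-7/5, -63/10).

Signed area of the reference triangle: [A_1A_2A_3] = ½·(12·(-6−(-9)) + (-8)·(-9−(-9/2)) + 5·(-9/2−(-6))) = ½·(36 + 36 + 15/2) = 159/4.
[PA_2A_3] = ½·((-7/5)·(-6−(-9)) + (-8)·(-9−(-63/10)) + 5·(-63/10−(-6))) = ½·(-21/5 + 108/5 − 3/2) = 159/20, so the A_1-coordinate is (159/20)/(159/4) = 1/5.
[A_1PA_3] = ½·(12·(-63/10−(-9)) + (-7/5)·(-9−(-9/2)) + 5·(-9/2−(-63/10))) = ½·(162/5 + 63/10 + 9) = 477/20, so the A_2-coordinate is 3/5.
[A_1A_2P] = ½·(12·(-6−(-63/10)) + (-8)·(-63/10−(-9/2)) + (-7/5)·(-9/2−(-6))) = ½·(18/5 + 72/5 − 21/10) = 159/20, so the A_3-coordinate is 1/5.
Check: 1/5 + 3/5 + 1/5 = 1.

(1/5, 3/5, 1/5)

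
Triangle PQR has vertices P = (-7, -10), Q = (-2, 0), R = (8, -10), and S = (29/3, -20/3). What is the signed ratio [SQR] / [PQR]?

[PQR] = ½·((-7)·(0−(-10)) + (-2)·(-10−(-10)) + 8·(-10−0)) = ½·(-70 + 0 − 80) = -75.
[SQR] = ½·((29/3)·(0−(-10)) + (-2)·(-10−(-20/3)) + 8·(-20/3−0)) = ½·(290/3 + 20/3 − 160/3) = 25, so the ratio is 25/(-75) = -1/3.

-1/3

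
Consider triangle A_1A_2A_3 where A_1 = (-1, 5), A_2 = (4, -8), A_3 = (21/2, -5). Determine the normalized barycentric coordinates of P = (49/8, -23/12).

Signed area of the reference triangle: [A_1A_2A_3] = ½·((-1)·(-8−(-5)) + 4·(-5−5) + (21/2)·(5−(-8))) = ½·(3 − 40 + 273/2) = 199/4.
[PA_2A_3] = ½·((49/8)·(-8−(-5)) + 4·(-5−(-23/12)) + (21/2)·(-23/12−(-8))) = ½·(-147/8 − 37/3 + 511/8) = 199/12, so the A_1-coordinate is (199/12)/(199/4) = 1/3.
[A_1PA_3] = ½·((-1)·(-23/12−(-5)) + (49/8)·(-5−5) + (21/2)·(5−(-23/12))) = ½·(-37/12 − 245/4 + 581/8) = 199/48, so the A_2-coordinate is 1/12.
[A_1A_2P] = ½·((-1)·(-8−(-23/12)) + 4·(-23/12−5) + (49/8)·(5−(-8))) = ½·(73/12 − 83/3 + 637/8) = 1393/48, so the A_3-coordinate is 7/12.
Check: 1/3 + 1/12 + 7/12 = 1.

(1/3, 1/12, 7/12)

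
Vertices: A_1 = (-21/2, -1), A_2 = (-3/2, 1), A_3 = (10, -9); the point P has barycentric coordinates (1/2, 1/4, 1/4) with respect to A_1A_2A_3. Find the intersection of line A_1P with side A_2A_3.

(17/4, -4)

Line A_1P meets A_2A_3 where the A_1-coordinate vanishes; zeroing P's A_1-weight and renormalizing leaves A_2, A_3-weights 1/4 : 1/4 → (1/2, 1/2).
So Q = (1/2)·A_2 + (1/2)·A_3 = (17/4, -4).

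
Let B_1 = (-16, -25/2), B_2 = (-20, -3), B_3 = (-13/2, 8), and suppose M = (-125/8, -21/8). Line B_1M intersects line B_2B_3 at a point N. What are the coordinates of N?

(-31/2, 2/3)

Barycentric coordinates of M with respect to B_1B_2B_3: (1/4, 1/2, 1/4).
On side B_2B_3 the B_1-coordinate is zero; dropping M's B_1-weight 1/4 and renormalizing the remaining 1/2 : 1/4 gives weights 2/3, 1/3 on B_2, B_3.
N = (2/3)·(-20, -3) + (1/3)·(-13/2, 8) = (-31/2, 2/3).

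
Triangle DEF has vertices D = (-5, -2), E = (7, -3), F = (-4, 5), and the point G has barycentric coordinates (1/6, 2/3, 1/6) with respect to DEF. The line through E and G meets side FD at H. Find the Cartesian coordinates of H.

Line EG meets FD where the E-coordinate vanishes; zeroing G's E-weight and renormalizing leaves F, D-weights 1/6 : 1/6 → (1/2, 1/2).
So H = (1/2)·F + (1/2)·D = (-9/2, 3/2).

(-9/2, 3/2)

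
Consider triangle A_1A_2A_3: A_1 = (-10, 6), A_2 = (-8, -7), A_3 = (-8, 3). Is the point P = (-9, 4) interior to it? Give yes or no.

yes

Barycentric coordinates of P: (1/2, 1/20, 9/20).
The three coordinates are positive, positive, positive; a point is interior exactly when all three are positive.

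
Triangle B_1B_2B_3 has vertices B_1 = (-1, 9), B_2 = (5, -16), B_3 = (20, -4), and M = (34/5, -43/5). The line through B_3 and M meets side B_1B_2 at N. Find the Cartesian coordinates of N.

Barycentric coordinates of M with respect to B_1B_2B_3: (1/5, 3/5, 1/5).
On side B_1B_2 the B_3-coordinate is zero; dropping M's B_3-weight 1/5 and renormalizing the remaining 1/5 : 3/5 gives weights 1/4, 3/4 on B_1, B_2.
N = (1/4)·(-1, 9) + (3/4)·(5, -16) = (7/2, -39/4).

(7/2, -39/4)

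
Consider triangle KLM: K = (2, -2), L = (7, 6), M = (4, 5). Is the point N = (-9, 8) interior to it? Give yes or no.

no

Barycentric coordinates of N: (-22/19, -97/19, 138/19).
The three coordinates are negative, negative, positive; a point is interior exactly when all three are positive.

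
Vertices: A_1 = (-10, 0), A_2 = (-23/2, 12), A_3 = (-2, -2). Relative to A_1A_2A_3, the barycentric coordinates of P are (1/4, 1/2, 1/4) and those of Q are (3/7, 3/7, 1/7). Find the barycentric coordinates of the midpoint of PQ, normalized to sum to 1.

Since both coordinate triples sum to 1, the midpoint's barycentrics are the componentwise average.
(1/4+3/7)/2 = 19/56; similarly 13/28 and 11/56.

(19/56, 13/28, 11/56)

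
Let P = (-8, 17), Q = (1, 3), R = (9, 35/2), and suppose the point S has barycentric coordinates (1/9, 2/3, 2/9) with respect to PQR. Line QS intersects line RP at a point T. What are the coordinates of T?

Line QS meets RP where the Q-coordinate vanishes; zeroing S's Q-weight and renormalizing leaves R, P-weights 2/9 : 1/9 → (2/3, 1/3).
So T = (2/3)·R + (1/3)·P = (10/3, 52/3).

(10/3, 52/3)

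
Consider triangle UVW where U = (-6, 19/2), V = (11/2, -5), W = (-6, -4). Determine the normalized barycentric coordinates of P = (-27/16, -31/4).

(-1/4, 3/8, 7/8)

Signed area of the reference triangle: [UVW] = ½·((-6)·(-5−(-4)) + (11/2)·(-4−(19/2)) + (-6)·(19/2−(-5))) = ½·(6 − 297/4 − 87) = -621/8.
[PVW] = ½·((-27/16)·(-5−(-4)) + (11/2)·(-4−(-31/4)) + (-6)·(-31/4−(-5))) = ½·(27/16 + 165/8 + 33/2) = 621/32, so the U-coordinate is (621/32)/(-621/8) = -1/4.
[UPW] = ½·((-6)·(-31/4−(-4)) + (-27/16)·(-4−(19/2)) + (-6)·(19/2−(-31/4))) = ½·(45/2 + 729/32 − 207/2) = -1863/64, so the V-coordinate is 3/8.
[UVP] = ½·((-6)·(-5−(-31/4)) + (11/2)·(-31/4−(19/2)) + (-27/16)·(19/2−(-5))) = ½·(-33/2 − 759/8 − 783/32) = -4347/64, so the W-coordinate is 7/8.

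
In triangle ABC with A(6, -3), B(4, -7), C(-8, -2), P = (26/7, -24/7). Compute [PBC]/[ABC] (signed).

5/7

[ABC] = ½·(6·(-7−(-2)) + 4·(-2−(-3)) + (-8)·(-3−(-7))) = ½·(-30 + 4 − 32) = -29.
[PBC] = ½·((26/7)·(-7−(-2)) + 4·(-2−(-24/7)) + (-8)·(-24/7−(-7))) = ½·(-130/7 + 40/7 − 200/7) = -145/7, so the ratio is (-145/7)/(-29) = 5/7.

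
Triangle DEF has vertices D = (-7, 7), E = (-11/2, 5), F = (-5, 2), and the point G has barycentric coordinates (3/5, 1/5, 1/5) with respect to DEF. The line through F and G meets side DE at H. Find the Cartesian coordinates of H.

Line FG meets DE where the F-coordinate vanishes; zeroing G's F-weight and renormalizing leaves D, E-weights 3/5 : 1/5 → (3/4, 1/4).
So H = (3/4)·D + (1/4)·E = (-53/8, 13/2).

(-53/8, 13/2)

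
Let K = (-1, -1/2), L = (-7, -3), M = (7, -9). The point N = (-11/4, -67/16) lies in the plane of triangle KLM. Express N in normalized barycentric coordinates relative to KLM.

(1/8, 5/8, 1/4)

Signed area of the reference triangle: [KLM] = ½·((-1)·(-3−(-9)) + (-7)·(-9−(-1/2)) + 7·(-1/2−(-3))) = ½·(-6 + 119/2 + 35/2) = 71/2.
[NLM] = ½·((-11/4)·(-3−(-9)) + (-7)·(-9−(-67/16)) + 7·(-67/16−(-3))) = ½·(-33/2 + 539/16 − 133/16) = 71/16, so the K-coordinate is (71/16)/(71/2) = 1/8.
[KNM] = ½·((-1)·(-67/16−(-9)) + (-11/4)·(-9−(-1/2)) + 7·(-1/2−(-67/16))) = ½·(-77/16 + 187/8 + 413/16) = 355/16, so the L-coordinate is 5/8.
[KLN] = ½·((-1)·(-3−(-67/16)) + (-7)·(-67/16−(-1/2)) + (-11/4)·(-1/2−(-3))) = ½·(-19/16 + 413/16 − 55/8) = 71/8, so the M-coordinate is 1/4.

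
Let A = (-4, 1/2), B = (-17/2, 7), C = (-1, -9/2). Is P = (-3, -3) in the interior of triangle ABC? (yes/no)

no

Barycentric coordinates of P: (-47/12, 11/6, 37/12).
The three coordinates are negative, positive, positive; a point is interior exactly when all three are positive.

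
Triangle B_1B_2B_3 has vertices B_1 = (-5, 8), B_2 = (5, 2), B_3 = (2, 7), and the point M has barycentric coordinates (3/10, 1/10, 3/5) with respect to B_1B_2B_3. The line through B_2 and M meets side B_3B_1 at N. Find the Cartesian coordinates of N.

Line B_2M meets B_3B_1 where the B_2-coordinate vanishes; zeroing M's B_2-weight and renormalizing leaves B_3, B_1-weights 3/5 : 3/10 → (2/3, 1/3).
So N = (2/3)·B_3 + (1/3)·B_1 = (-1/3, 22/3).

(-1/3, 22/3)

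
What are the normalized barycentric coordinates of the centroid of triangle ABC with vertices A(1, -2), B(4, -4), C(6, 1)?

(1/3, 1/3, 1/3)

The centroid is the average of the vertices, so each weight is 1/3.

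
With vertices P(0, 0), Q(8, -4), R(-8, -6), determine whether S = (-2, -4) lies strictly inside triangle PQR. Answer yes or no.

yes

Barycentric coordinates of S: (1/4, 1/4, 1/2).
The three coordinates are positive, positive, positive; a point is interior exactly when all three are positive.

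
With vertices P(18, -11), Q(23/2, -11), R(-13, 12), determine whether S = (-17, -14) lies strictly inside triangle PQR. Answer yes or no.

Barycentric coordinates of S: (-1458/299, 1796/299, -3/23).
The three coordinates are negative, positive, negative; a point is interior exactly when all three are positive.

no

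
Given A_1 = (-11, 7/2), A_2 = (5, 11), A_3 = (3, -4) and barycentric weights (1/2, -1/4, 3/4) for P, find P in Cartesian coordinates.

(-9/2, -4)

P = (1/2)·A_1 + (-1/4)·A_2 + (3/4)·A_3.
x-coordinate: (1/2)·(-11) + (-1/4)·5 + (3/4)·3 = -9/2.
y-coordinate: (1/2)·(7/2) + (-1/4)·11 + (3/4)·(-4) = -4.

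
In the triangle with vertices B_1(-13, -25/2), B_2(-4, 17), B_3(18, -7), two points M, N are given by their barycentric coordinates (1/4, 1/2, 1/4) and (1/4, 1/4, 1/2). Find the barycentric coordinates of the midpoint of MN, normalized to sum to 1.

(1/4, 3/8, 3/8)

Since both coordinate triples sum to 1, the midpoint's barycentrics are the componentwise average.
(1/4+1/4)/2 = 1/4; similarly 3/8 and 3/8.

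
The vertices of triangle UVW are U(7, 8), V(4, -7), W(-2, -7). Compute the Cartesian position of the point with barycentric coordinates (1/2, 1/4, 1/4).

(4, 1/2)

P = (1/2)·U + (1/4)·V + (1/4)·W.
x-coordinate: (1/2)·7 + (1/4)·4 + (1/4)·(-2) = 4.
y-coordinate: (1/2)·8 + (1/4)·(-7) + (1/4)·(-7) = 1/2.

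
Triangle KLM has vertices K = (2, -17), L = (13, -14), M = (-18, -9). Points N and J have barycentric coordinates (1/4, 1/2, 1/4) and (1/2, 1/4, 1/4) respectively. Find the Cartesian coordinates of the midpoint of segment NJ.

Barycentric coordinates of the midpoint are the average: (3/8, 3/8, 1/4).
Converting: (3/8)·K + (3/8)·L + (1/4)·M = (9/8, -111/8).

(9/8, -111/8)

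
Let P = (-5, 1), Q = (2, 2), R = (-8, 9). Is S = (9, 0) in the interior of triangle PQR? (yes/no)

no

Barycentric coordinates of S: (-29/59, 109/59, -21/59).
The three coordinates are negative, positive, negative; a point is interior exactly when all three are positive.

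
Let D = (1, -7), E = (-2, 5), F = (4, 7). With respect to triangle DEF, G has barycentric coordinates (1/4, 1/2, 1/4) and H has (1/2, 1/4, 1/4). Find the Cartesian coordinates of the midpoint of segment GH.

(5/8, 1)

Barycentric coordinates of the midpoint are the average: (3/8, 3/8, 1/4).
Converting: (3/8)·D + (3/8)·E + (1/4)·F = (5/8, 1).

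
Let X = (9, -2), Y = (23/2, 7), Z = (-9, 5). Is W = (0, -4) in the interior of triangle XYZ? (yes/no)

no

Barycentric coordinates of W: (405/359, -198/359, 152/359).
The three coordinates are positive, negative, positive; a point is interior exactly when all three are positive.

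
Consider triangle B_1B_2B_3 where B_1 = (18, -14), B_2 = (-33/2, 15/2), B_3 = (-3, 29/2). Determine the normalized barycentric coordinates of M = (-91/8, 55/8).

(1/12, 3/4, 1/6)

Signed area of the reference triangle: [B_1B_2B_3] = ½·(18·(15/2−(29/2)) + (-33/2)·(29/2−(-14)) + (-3)·(-14−(15/2))) = ½·(-126 − 1881/4 + 129/2) = -2127/8.
[MB_2B_3] = ½·((-91/8)·(15/2−(29/2)) + (-33/2)·(29/2−(55/8)) + (-3)·(55/8−(15/2))) = ½·(637/8 − 2013/16 + 15/8) = -709/32, so the B_1-coordinate is (-709/32)/(-2127/8) = 1/12.
[B_1MB_3] = ½·(18·(55/8−(29/2)) + (-91/8)·(29/2−(-14)) + (-3)·(-14−(55/8))) = ½·(-549/4 − 5187/16 + 501/8) = -6381/32, so the B_2-coordinate is 3/4.
[B_1B_2M] = ½·(18·(15/2−(55/8)) + (-33/2)·(55/8−(-14)) + (-91/8)·(-14−(15/2))) = ½·(45/4 − 5511/16 + 3913/16) = -709/16, so the B_3-coordinate is 1/6.
Check: 1/12 + 3/4 + 1/6 = 1.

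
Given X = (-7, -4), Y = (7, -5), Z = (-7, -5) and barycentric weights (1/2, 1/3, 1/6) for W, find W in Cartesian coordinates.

(-7/3, -9/2)

W = (1/2)·X + (1/3)·Y + (1/6)·Z.
x-coordinate: (1/2)·(-7) + (1/3)·7 + (1/6)·(-7) = -7/3.
y-coordinate: (1/2)·(-4) + (1/3)·(-5) + (1/6)·(-5) = -9/2.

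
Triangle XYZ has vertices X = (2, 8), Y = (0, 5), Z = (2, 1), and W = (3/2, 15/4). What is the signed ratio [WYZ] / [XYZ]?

[XYZ] = ½·(2·(5−1) + 0·(1−8) + 2·(8−5)) = ½·(8 + 0 + 6) = 7.
[WYZ] = ½·((3/2)·(5−1) + 0·(1−(15/4)) + 2·(15/4−5)) = ½·(6 + 0 − 5/2) = 7/4, so the ratio is (7/4)/7 = 1/4.

1/4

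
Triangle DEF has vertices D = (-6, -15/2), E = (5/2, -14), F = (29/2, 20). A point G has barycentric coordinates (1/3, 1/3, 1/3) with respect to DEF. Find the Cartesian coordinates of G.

G = (1/3)·D + (1/3)·E + (1/3)·F.
x-coordinate: (1/3)·(-6) + (1/3)·(5/2) + (1/3)·(29/2) = 11/3.
y-coordinate: (1/3)·(-15/2) + (1/3)·(-14) + (1/3)·20 = -1/2.

(11/3, -1/2)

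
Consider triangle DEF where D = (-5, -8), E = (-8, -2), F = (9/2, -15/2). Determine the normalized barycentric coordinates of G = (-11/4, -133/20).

Signed area of the reference triangle: [DEF] = ½·((-5)·(-2−(-15/2)) + (-8)·(-15/2−(-8)) + (9/2)·(-8−(-2))) = ½·(-55/2 − 4 − 27) = -117/4.
[GEF] = ½·((-11/4)·(-2−(-15/2)) + (-8)·(-15/2−(-133/20)) + (9/2)·(-133/20−(-2))) = ½·(-121/8 + 34/5 − 837/40) = -117/8, so the D-coordinate is (-117/8)/(-117/4) = 1/2.
[DGF] = ½·((-5)·(-133/20−(-15/2)) + (-11/4)·(-15/2−(-8)) + (9/2)·(-8−(-133/20))) = ½·(-17/4 − 11/8 − 243/40) = -117/20, so the E-coordinate is 1/5.
[DEG] = ½·((-5)·(-2−(-133/20)) + (-8)·(-133/20−(-8)) + (-11/4)·(-8−(-2))) = ½·(-93/4 − 54/5 + 33/2) = -351/40, so the F-coordinate is 3/10.

(1/2, 1/5, 3/10)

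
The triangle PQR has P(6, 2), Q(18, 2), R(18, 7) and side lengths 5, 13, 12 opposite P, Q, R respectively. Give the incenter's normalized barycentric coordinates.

(1/6, 13/30, 2/5)

The incenter has barycentric coordinates proportional to the opposite side lengths: (5 : 13 : 12).
Normalizing by 5+13+12 = 30 gives (1/6, 13/30, 2/5).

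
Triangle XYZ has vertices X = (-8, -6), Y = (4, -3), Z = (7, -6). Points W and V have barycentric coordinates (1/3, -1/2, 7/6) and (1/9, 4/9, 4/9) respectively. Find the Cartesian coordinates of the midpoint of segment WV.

Barycentric coordinates of the midpoint are the average: (2/9, -1/36, 29/36).
Converting: (2/9)·X + (-1/36)·Y + (29/36)·Z = (15/4, -73/12).

(15/4, -73/12)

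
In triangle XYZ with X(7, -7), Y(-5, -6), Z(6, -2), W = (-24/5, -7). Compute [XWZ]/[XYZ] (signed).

[XYZ] = ½·(7·(-6−(-2)) + (-5)·(-2−(-7)) + 6·(-7−(-6))) = ½·(-28 − 25 − 6) = -59/2.
[XWZ] = ½·(7·(-7−(-2)) + (-24/5)·(-2−(-7)) + 6·(-7−(-7))) = ½·(-35 − 24 + 0) = -59/2, so the ratio is (-59/2)/(-59/2) = 1.

1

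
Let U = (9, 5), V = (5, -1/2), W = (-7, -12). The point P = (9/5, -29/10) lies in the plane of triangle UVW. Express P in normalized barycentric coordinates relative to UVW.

Signed area of the reference triangle: [UVW] = ½·(9·(-1/2−(-12)) + 5·(-12−5) + (-7)·(5−(-1/2))) = ½·(207/2 − 85 − 77/2) = -10.
[PVW] = ½·((9/5)·(-1/2−(-12)) + 5·(-12−(-29/10)) + (-7)·(-29/10−(-1/2))) = ½·(207/10 − 91/2 + 84/5) = -4, so the U-coordinate is (-4)/(-10) = 2/5.
[UPW] = ½·(9·(-29/10−(-12)) + (9/5)·(-12−5) + (-7)·(5−(-29/10))) = ½·(819/10 − 153/5 − 553/10) = -2, so the V-coordinate is 1/5.
[UVP] = ½·(9·(-1/2−(-29/10)) + 5·(-29/10−5) + (9/5)·(5−(-1/2))) = ½·(108/5 − 79/2 + 99/10) = -4, so the W-coordinate is 2/5.
Check: 2/5 + 1/5 + 2/5 = 1.

(2/5, 1/5, 2/5)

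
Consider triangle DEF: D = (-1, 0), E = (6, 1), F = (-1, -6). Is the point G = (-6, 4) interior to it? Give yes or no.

no

Barycentric coordinates of G: (5/2, -5/7, -11/14).
The three coordinates are positive, negative, negative; a point is interior exactly when all three are positive.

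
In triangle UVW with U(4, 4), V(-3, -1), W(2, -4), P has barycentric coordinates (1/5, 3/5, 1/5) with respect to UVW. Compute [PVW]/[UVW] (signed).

1/5

The signed ratio [PVW]/[UVW] equals the barycentric coordinate of P at vertex U, which is 1/5.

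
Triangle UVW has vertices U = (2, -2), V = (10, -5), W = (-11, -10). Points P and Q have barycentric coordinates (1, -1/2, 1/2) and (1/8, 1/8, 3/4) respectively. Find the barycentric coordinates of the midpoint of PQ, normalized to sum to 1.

Since both coordinate triples sum to 1, the midpoint's barycentrics are the componentwise average.
(1+1/8)/2 = 9/16; similarly -3/16 and 5/8.

(9/16, -3/16, 5/8)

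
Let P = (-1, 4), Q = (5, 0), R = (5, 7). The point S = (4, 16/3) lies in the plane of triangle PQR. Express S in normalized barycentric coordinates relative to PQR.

(1/6, 1/6, 2/3)

Signed area of the reference triangle: [PQR] = ½·((-1)·(0−7) + 5·(7−4) + 5·(4−0)) = ½·(7 + 15 + 20) = 21.
[SQR] = ½·(4·(0−7) + 5·(7−(16/3)) + 5·(16/3−0)) = ½·(-28 + 25/3 + 80/3) = 7/2, so the P-coordinate is (7/2)/21 = 1/6.
[PSR] = ½·((-1)·(16/3−7) + 4·(7−4) + 5·(4−(16/3))) = ½·(5/3 + 12 − 20/3) = 7/2, so the Q-coordinate is 1/6.
[PQS] = ½·((-1)·(0−(16/3)) + 5·(16/3−4) + 4·(4−0)) = ½·(16/3 + 20/3 + 16) = 14, so the R-coordinate is 2/3.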